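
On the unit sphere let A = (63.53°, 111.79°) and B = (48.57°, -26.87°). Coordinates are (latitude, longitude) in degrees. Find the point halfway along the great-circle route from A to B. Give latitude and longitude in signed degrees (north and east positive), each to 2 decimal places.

75.02°, 15.12°

The central angle between A and B is δ = 1.1043 rad.
With f = 0.5, the slerp weights are sin((1−f)δ)/sin δ = 0.5873 and sin(fδ)/sin δ = 0.5873.
Weighted sum of the unit vectors: (0.5873)·(-0.1655,0.4139,0.8952) + (0.5873)·(0.5903,-0.2991,0.7498) = (0.2495, 0.0674, 0.9660).
Converting back: φ = atan2(z, √(x²+y²)) = 75.02°, λ = atan2(y, x) = 15.12°.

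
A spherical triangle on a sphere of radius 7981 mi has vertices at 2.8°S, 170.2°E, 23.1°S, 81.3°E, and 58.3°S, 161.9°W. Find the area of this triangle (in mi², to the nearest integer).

Side lengths (central angles): a = 1.4547, b = 1.0409, c = 1.5340 rad; semiperimeter s = 2.0148.
By l'Huilier's theorem, tan(E/4) = √[tan(s/2) tan((s−a)/2) tan((s−b)/2) tan((s−c)/2)], giving spherical excess E = 0.9539 rad.
Area = E·R² = 0.9539 × (7981)² ≈ 60759818 mi².

60759818 mi²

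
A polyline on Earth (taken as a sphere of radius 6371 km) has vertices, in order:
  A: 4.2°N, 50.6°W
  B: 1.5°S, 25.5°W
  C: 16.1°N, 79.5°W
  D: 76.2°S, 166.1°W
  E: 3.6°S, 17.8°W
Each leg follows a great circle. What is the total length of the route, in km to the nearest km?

31669 km

Leg A→B: central angle 0.4489 rad, distance 2860.2 km.
Leg B→C: central angle 0.9797 rad, distance 6241.6 km.
Leg C→D: central angle 1.8294 rad, distance 11655.0 km.
Leg D→E: central angle 1.7128 rad, distance 10912.5 km.
Total: 2860.2 + 6241.6 + 11655.0 + 10912.5 ≈ 31669 km.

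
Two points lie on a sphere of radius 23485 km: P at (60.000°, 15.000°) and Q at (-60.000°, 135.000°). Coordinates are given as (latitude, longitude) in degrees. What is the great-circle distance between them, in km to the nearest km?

61912 km

Let φ₁ = 1.0472 rad, φ₂ = -1.0472 rad, and Δλ = 2.0944 rad.
cos c = sin φ₁ sin φ₂ + cos φ₁ cos φ₂ cos Δλ = (0.8660)(-0.8660) + (0.5000)(0.5000)(-0.5000) = -0.87500,
so c = arccos(-0.87500) = 2.63623 rad.
Distance = R·c = 23485 × 2.6362 ≈ 61912 km.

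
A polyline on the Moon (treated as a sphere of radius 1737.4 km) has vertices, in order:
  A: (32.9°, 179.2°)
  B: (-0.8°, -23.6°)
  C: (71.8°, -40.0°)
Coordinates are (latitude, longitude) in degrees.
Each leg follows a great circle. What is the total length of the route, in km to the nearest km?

6512 km

Leg A→B: central angle 2.4679 rad, distance 4287.7 km.
Leg B→C: central angle 1.2804 rad, distance 2224.6 km.
Total: 4287.7 + 2224.6 ≈ 6512 km.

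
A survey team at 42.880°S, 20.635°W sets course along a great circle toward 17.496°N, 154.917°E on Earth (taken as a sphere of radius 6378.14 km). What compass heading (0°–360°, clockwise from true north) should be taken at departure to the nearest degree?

170°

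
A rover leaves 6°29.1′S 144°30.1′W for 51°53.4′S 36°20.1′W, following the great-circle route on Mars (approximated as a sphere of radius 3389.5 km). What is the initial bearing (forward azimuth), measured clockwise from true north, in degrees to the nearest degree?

144°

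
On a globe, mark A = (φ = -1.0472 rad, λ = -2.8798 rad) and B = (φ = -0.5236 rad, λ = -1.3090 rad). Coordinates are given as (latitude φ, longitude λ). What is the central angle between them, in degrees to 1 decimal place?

In radians: φ₁ = -1.0472, φ₂ = -0.5236, Δλ = 90.000° = 1.5708 rad.
Haversine: a = sin²(Δφ/2) + cos φ₁ cos φ₂ sin²(Δλ/2) = 0.0670 + (0.5000)(0.8660)(0.5000) = 0.28349.
Central angle c = 2·arcsin(√a) = 1.12296 rad.
So the angular separation is 64.3°.

64.3°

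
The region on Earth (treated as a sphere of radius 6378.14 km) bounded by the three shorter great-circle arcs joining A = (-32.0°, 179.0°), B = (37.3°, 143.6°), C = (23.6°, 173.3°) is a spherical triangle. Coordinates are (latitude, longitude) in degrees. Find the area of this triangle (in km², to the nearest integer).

9150243 km²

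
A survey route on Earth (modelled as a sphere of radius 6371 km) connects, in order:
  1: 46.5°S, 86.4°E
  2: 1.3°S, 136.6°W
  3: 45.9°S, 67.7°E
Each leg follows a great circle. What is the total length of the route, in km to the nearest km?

27497 km

Leg 1→2: central angle 2.0793 rad, distance 13247.0 km.
Leg 2→3: central angle 2.2367 rad, distance 14250.3 km.
Total: 13247.0 + 14250.3 ≈ 27497 km.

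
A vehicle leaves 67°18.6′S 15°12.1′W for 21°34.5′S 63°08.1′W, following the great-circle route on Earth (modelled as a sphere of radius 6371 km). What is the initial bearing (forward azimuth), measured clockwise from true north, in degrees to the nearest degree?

302°

Δλ = -47.933° = -0.8366 rad.
y = sin Δλ · cos φ₂ = (-0.7424)(0.9299) = -0.6904
x = cos φ₁ sin φ₂ − sin φ₁ cos φ₂ cos Δλ = (0.3857)(-0.3677) − (-0.9226)(0.9299)(0.6700) = 0.4330
θ = atan2(y, x) = -57.90°; adding 360° gives 302°.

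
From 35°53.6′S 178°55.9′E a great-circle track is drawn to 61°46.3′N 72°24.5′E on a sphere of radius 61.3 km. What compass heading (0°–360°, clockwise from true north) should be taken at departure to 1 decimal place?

324.5°

Δλ = -106.523° = -1.8592 rad.
y = sin Δλ · cos φ₂ = (-0.9587)(0.4730) = -0.4535
x = cos φ₁ sin φ₂ − sin φ₁ cos φ₂ cos Δλ = (0.8101)(0.8811) − (-0.5863)(0.4730)(-0.2844) = 0.6349
θ = atan2(y, x) = -35.54°; adding 360° gives 324.5°.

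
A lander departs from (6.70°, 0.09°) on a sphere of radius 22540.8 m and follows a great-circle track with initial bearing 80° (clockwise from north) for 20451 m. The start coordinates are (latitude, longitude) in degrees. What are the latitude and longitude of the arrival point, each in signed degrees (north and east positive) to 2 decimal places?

Angular distance δ = d/R = 20451/22540.8 = 0.90729 rad; initial bearing θ = 1.3963 rad.
sin φ₂ = sin φ₁ cos δ + cos φ₁ sin δ cos θ = (0.1167)(0.6159) + (0.9932)(0.7878)(0.1736) = 0.2077, so φ₂ = 11.99°.
Δλ = atan2(sin θ sin δ cos φ₁, cos δ − sin φ₁ sin φ₂) = atan2(0.7706, 0.5916) = 52.483°.
λ₂ = 0.090° + 52.483° = 52.57°.

11.99°, 52.57°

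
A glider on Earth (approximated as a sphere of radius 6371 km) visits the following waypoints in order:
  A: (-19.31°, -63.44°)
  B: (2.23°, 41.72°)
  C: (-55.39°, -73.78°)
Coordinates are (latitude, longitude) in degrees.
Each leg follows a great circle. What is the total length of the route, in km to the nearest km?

23471 km

Leg A→B: central angle 1.8333 rad, distance 11679.9 km.
Leg B→C: central angle 1.8508 rad, distance 11791.5 km.
Total: 11679.9 + 11791.5 ≈ 23471 km.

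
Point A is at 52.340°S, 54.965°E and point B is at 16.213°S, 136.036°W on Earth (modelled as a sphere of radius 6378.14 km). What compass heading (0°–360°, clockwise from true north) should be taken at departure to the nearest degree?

Δλ = 168.999° = 2.9496 rad.
y = sin Δλ · cos φ₂ = (0.1908)(0.9602) = 0.1832
x = cos φ₁ sin φ₂ − sin φ₁ cos φ₂ cos Δλ = (0.6110)(-0.2792) − (-0.7917)(0.9602)(-0.9816) = -0.9168
θ = atan2(y, x) = 168.70°, so the bearing is 169°.

169°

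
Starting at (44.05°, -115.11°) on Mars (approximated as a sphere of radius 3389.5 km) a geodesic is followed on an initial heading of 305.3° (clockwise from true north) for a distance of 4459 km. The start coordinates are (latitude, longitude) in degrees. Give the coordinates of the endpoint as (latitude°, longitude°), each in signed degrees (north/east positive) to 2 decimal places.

35.27°, 140.18°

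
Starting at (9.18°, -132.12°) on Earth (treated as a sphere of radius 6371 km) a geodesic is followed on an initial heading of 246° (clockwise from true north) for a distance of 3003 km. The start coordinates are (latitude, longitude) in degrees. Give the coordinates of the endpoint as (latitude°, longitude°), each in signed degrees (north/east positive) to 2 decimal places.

Angular distance δ = d/R = 3003/6371 = 0.47135 rad; initial bearing θ = 4.2935 rad.
sin φ₂ = sin φ₁ cos δ + cos φ₁ sin δ cos θ = (0.1595)(0.8910) + (0.9872)(0.4541)(-0.4067) = -0.0402, so φ₂ = -2.30°.
Δλ = atan2(sin θ sin δ cos φ₁, cos δ − sin φ₁ sin φ₂) = atan2(-0.4095, 0.8974) = -24.530°.
λ₂ = -132.120° − 24.530° = -156.65°.

-2.30°, -156.65°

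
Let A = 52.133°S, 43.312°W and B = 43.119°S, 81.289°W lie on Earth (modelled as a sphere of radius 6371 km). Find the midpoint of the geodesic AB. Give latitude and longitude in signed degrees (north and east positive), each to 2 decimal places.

The central angle between A and B is δ = 0.4673 rad.
With f = 0.5, the slerp weights are sin((1−f)δ)/sin δ = 0.5140 and sin(fδ)/sin δ = 0.5140.
Weighted sum of the unit vectors: (0.5140)·(0.4466,-0.4211,-0.7894) + (0.5140)·(0.1105,-0.7215,-0.6835) = (0.2864, -0.5873, -0.7570).
Converting back: φ = atan2(z, √(x²+y²)) = -49.20°, λ = atan2(y, x) = -64.00°.

-49.20°, -64.00°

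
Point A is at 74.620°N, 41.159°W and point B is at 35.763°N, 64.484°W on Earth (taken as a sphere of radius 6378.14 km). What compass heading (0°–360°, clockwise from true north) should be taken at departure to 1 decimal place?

209.7°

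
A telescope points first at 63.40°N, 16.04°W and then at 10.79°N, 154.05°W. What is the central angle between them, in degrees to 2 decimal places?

With latitudes φ₁ = 63.400°, φ₂ = 10.790° and longitude difference Δλ = -138.010°:
Haversine: a = sin²(Δφ/2) + cos φ₁ cos φ₂ sin²(Δλ/2) = 0.1964 + (0.4478)(0.9823)(0.8716) = 0.57976.
Central angle c = 2·arcsin(√a) = 1.73100 rad.
So the angular separation is 99.18°.

99.18°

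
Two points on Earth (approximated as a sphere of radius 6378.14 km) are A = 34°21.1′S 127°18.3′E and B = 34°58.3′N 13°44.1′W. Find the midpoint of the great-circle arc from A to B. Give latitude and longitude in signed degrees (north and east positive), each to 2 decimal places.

0.93°, 57.39°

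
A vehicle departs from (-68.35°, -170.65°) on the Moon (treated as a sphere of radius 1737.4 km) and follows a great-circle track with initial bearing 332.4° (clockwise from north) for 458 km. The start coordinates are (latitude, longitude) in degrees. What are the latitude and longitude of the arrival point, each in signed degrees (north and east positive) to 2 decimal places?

-54.31°, 177.41°

Angular distance δ = d/R = 458/1737.4 = 0.26361 rad; initial bearing θ = 5.8015 rad.
sin φ₂ = sin φ₁ cos δ + cos φ₁ sin δ cos θ = (-0.9295)(0.9655) + (0.3689)(0.2606)(0.8862) = -0.8122, so φ₂ = -54.31°.
Δλ = atan2(sin θ sin δ cos φ₁, cos δ − sin φ₁ sin φ₂) = atan2(-0.0445, 0.2106) = -11.941°.
λ₂ = -170.650° − 11.941° = -182.59° → 177.41° after wrapping to (−180°, 180°].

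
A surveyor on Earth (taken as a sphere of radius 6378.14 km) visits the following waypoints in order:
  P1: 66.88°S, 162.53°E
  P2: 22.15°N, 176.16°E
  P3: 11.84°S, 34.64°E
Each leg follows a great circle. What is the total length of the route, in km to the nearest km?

25773 km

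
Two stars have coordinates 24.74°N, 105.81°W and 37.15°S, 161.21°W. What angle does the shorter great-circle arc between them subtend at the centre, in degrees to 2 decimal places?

Let φ₁ = 0.4318 rad, φ₂ = -0.6484 rad, and Δλ = -0.9669 rad.
cos c = sin φ₁ sin φ₂ + cos φ₁ cos φ₂ cos Δλ = (0.4185)(-0.6039) + (0.9082)(0.7971)(0.5678) = 0.15833,
so c = arccos(0.15833) = 1.41180 rad.
So the angular separation is 80.89°.

80.89°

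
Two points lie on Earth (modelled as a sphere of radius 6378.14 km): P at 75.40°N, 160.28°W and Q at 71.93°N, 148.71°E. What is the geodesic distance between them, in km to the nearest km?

Let φ₁ = 1.3160 rad, φ₂ = 1.2554 rad, and Δλ = -0.8903 rad.
cos c = sin φ₁ sin φ₂ + cos φ₁ cos φ₂ cos Δλ = (0.9677)(0.9507) + (0.2521)(0.3102)(0.6292) = 0.96917,
so c = arccos(0.96917) = 0.24894 rad.
Distance = R·c = 6378.14 × 0.2489 ≈ 1588 km.

1588 km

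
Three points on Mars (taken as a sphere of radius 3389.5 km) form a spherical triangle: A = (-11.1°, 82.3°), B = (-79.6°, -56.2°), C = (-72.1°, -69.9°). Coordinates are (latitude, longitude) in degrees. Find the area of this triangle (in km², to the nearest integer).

Side lengths (central angles): a = 0.1425, b = 1.6545, c = 1.5141 rad; semiperimeter s = 1.6555.
By l'Huilier's theorem, tan(E/4) = √[tan(s/2) tan((s−a)/2) tan((s−b)/2) tan((s−c)/2)], giving spherical excess E = 0.0246 rad.
Area = E·R² = 0.0246 × (3389.5)² ≈ 282421 km².

282421 km²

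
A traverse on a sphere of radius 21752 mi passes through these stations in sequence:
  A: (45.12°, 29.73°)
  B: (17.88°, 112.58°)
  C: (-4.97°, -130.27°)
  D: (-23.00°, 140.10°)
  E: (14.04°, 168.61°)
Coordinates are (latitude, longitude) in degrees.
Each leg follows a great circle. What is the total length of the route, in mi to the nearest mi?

Leg A→B: central angle 1.2649 rad, distance 27514.3 mi.
Leg B→C: central angle 2.0479 rad, distance 44546.9 mi.
Leg C→D: central angle 1.5310 rad, distance 33302.6 mi.
Leg D→E: central angle 0.8094 rad, distance 17606.3 mi.
Total: 27514.3 + 44546.9 + 33302.6 + 17606.3 ≈ 122970 mi.

122970 mi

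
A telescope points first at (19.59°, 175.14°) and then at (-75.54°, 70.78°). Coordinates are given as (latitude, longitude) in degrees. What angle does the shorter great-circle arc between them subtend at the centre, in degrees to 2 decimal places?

112.52°

In radians: φ₁ = 0.3419, φ₂ = -1.3184, Δλ = -104.360° = -1.8214 rad.
Haversine: a = sin²(Δφ/2) + cos φ₁ cos φ₂ sin²(Δλ/2) = 0.5447 + (0.9421)(0.2497)(0.6240) = 0.69151.
Central angle c = 2·arcsin(√a) = 1.96385 rad.
So the angular separation is 112.52°.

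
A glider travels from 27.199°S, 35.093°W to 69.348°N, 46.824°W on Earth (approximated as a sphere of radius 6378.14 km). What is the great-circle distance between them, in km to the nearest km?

10790 km

Let φ₁ = -0.4747 rad, φ₂ = 1.2104 rad, and Δλ = -0.2047 rad.
cos c = sin φ₁ sin φ₂ + cos φ₁ cos φ₂ cos Δλ = (-0.4571)(0.9357) + (0.8894)(0.3527)(0.9791) = -0.12057,
so c = arccos(-0.12057) = 1.69166 rad.
Distance = R·c = 6378.14 × 1.6917 ≈ 10790 km.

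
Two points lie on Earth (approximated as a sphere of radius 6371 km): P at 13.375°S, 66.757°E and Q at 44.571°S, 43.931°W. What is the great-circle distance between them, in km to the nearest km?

10534 km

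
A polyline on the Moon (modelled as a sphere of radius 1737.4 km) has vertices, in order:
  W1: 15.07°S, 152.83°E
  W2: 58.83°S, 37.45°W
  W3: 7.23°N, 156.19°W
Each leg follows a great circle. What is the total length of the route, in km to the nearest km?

6562 km

Leg W1→W2: central angle 1.8435 rad, distance 3202.8 km.
Leg W2→W3: central angle 1.9333 rad, distance 3358.8 km.
Total: 3202.8 + 3358.8 ≈ 6562 km.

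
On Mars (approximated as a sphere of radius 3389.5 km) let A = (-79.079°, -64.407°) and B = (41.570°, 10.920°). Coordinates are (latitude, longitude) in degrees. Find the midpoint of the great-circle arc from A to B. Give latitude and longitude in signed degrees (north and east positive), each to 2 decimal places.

-21.29°, -2.04°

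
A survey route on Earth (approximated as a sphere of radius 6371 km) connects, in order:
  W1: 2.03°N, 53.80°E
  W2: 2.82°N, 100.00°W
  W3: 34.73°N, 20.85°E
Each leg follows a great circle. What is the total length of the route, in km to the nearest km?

29633 km

Leg W1→W2: central angle 2.6767 rad, distance 17053.2 km.
Leg W2→W3: central angle 1.9746 rad, distance 12580.0 km.
Total: 17053.2 + 12580.0 ≈ 29633 km.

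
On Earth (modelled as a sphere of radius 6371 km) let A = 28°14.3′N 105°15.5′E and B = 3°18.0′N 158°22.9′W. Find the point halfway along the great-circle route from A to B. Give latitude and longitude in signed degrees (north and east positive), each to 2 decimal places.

Central angle δ = 1.6410 rad. Interpolating on the sphere with fraction f = 0.5:
P = [sin((1−f)δ)·A + sin(fδ)·B] / sin δ = 0.7333·A + 0.7333·B in Cartesian coordinates,
giving P = (-0.8506, 0.3535, 0.3892), i.e. latitude 22.90°, longitude 157.43°.

22.90°, 157.43°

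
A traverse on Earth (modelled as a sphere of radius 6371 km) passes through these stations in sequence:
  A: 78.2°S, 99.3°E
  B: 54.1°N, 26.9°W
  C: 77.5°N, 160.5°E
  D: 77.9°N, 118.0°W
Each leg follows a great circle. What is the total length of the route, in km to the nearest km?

Leg A→B: central angle 2.6134 rad, distance 16650.3 km.
Leg B→C: central angle 0.8433 rad, distance 5372.8 km.
Leg C→D: central angle 0.2791 rad, distance 1778.0 km.
Total: 16650.3 + 5372.8 + 1778.0 ≈ 23801 km.

23801 km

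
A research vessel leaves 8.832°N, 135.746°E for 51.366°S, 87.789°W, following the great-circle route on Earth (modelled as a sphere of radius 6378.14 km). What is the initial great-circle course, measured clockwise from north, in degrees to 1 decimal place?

148.5°

Δλ = 136.465° = 2.3818 rad.
y = sin Δλ · cos φ₂ = (0.6888)(0.6243) = 0.4300
x = cos φ₁ sin φ₂ − sin φ₁ cos φ₂ cos Δλ = (0.9881)(-0.7812) − (0.1535)(0.6243)(-0.7250) = -0.7024
θ = atan2(y, x) = 148.52°, so the bearing is 148.5°.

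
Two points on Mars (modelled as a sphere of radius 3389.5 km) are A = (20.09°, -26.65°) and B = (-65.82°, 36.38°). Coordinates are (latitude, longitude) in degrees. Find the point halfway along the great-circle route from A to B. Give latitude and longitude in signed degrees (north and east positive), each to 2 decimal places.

Central angle δ = 1.7101 rad. Interpolating on the sphere with fraction f = 0.5:
P = [sin((1−f)δ)·A + sin(fδ)·B] / sin δ = 0.7620·A + 0.7620·B in Cartesian coordinates,
giving P = (0.8909, -0.1359, -0.4334), i.e. latitude -25.68°, longitude -8.67°.

-25.68°, -8.67°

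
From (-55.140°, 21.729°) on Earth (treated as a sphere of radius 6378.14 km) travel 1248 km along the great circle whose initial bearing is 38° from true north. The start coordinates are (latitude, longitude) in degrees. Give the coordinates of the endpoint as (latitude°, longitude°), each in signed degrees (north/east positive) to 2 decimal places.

Angular distance δ = d/R = 1248/6378.14 = 0.19567 rad; initial bearing θ = 0.6632 rad.
sin φ₂ = sin φ₁ cos δ + cos φ₁ sin δ cos θ = (-0.8206)(0.9809) + (0.5716)(0.1944)(0.7880) = -0.7173, so φ₂ = -45.83°.
Δλ = atan2(sin θ sin δ cos φ₁, cos δ − sin φ₁ sin φ₂) = atan2(0.0684, 0.3923) = 9.892°.
λ₂ = 21.729° + 9.892° = 31.62°.

-45.83°, 31.62°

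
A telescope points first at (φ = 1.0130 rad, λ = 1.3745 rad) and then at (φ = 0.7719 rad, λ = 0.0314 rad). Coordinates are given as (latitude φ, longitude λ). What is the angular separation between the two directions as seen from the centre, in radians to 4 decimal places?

0.8266 rad

With latitudes φ₁ = 58.041°, φ₂ = 44.227° and longitude difference Δλ = -76.954°:
cos c = sin φ₁ sin φ₂ + cos φ₁ cos φ₂ cos Δλ = (0.8484)(0.6975) + (0.5293)(0.7166)(0.2257) = 0.67740,
so c = arccos(0.67740) = 0.82658 rad.
So the angular separation is 0.8266 rad.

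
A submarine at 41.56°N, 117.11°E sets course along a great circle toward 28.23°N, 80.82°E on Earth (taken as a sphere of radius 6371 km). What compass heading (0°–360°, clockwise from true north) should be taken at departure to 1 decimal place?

257.3°

Δλ = -36.290° = -0.6334 rad.
y = sin Δλ · cos φ₂ = (-0.5919)(0.8811) = -0.5215
x = cos φ₁ sin φ₂ − sin φ₁ cos φ₂ cos Δλ = (0.7483)(0.4730) − (0.6634)(0.8811)(0.8060) = -0.1172
θ = atan2(y, x) = -102.67°; adding 360° gives 257.3°.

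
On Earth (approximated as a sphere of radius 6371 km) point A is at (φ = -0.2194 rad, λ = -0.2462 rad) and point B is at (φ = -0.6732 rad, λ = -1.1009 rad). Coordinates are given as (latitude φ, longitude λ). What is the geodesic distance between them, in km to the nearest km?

With latitudes φ₁ = -12.571°, φ₂ = -38.572° and longitude difference Δλ = -48.971°:
Haversine: a = sin²(Δφ/2) + cos φ₁ cos φ₂ sin²(Δλ/2) = 0.0506 + (0.9760)(0.7818)(0.1718) = 0.18169.
Central angle c = 2·arcsin(√a) = 0.88068 rad.
Distance = R·c = 6371 × 0.8807 ≈ 5611 km.

5611 km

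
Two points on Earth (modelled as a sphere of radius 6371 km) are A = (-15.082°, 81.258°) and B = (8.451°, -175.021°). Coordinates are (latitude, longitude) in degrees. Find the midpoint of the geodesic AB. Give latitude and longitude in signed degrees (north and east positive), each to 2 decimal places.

The central angle between A and B is δ = 1.8388 rad.
With f = 0.5, the slerp weights are sin((1−f)δ)/sin δ = 0.8247 and sin(fδ)/sin δ = 0.8247.
Weighted sum of the unit vectors: (0.8247)·(0.1468,0.9543,-0.2602) + (0.8247)·(-0.9854,-0.0858,0.1470) = (-0.6916, 0.7162, -0.0934).
Converting back: φ = atan2(z, √(x²+y²)) = -5.36°, λ = atan2(y, x) = 134.00°.

-5.36°, 134.00°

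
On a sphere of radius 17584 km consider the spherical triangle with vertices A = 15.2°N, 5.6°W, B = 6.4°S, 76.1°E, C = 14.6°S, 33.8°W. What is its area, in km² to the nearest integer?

Side lengths (central angles): a = 1.8747, b = 0.7122, c = 1.4614 rad; semiperimeter s = 2.0241.
By l'Huilier's theorem, tan(E/4) = √[tan(s/2) tan((s−a)/2) tan((s−b)/2) tan((s−c)/2)], giving spherical excess E = 0.6472 rad.
Area = E·R² = 0.6472 × (17584)² ≈ 200097985 km².

200097985 km²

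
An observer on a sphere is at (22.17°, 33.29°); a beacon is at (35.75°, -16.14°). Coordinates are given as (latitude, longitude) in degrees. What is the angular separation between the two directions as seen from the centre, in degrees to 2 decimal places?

44.82°

In radians: φ₁ = 0.3869, φ₂ = 0.6240, Δλ = -49.430° = -0.8627 rad.
Haversine: a = sin²(Δφ/2) + cos φ₁ cos φ₂ sin²(Δλ/2) = 0.0140 + (0.9261)(0.8116)(0.1748) = 0.14536.
Central angle c = 2·arcsin(√a) = 0.78233 rad.
So the angular separation is 44.82°.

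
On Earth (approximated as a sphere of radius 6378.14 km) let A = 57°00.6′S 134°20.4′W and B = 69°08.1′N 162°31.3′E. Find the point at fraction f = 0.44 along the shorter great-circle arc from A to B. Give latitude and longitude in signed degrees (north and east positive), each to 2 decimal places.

-0.76°, -156.64°

The central angle between A and B is δ = 2.3408 rad.
With f = 0.44, the slerp weights are sin((1−f)δ)/sin δ = 1.3461 and sin(fδ)/sin δ = 1.1941.
Weighted sum of the unit vectors: (1.3461)·(-0.3806,-0.3894,-0.8388) + (1.1941)·(-0.3397,0.1070,0.9344) = (-0.9179, -0.3965, -0.0133).
Converting back: φ = atan2(z, √(x²+y²)) = -0.76°, λ = atan2(y, x) = -156.64°.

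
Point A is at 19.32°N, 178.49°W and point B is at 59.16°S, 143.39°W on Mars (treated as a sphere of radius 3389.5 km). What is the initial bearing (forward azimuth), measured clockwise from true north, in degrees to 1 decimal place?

162.7°

With φ₁ = 0.3372, φ₂ = -1.0325, Δλ = 0.6126 rad, the forward-azimuth formula gives
θ = atan2( sin Δλ cos φ₂ , cos φ₁ sin φ₂ − sin φ₁ cos φ₂ cos Δλ ) = atan2(0.2948, -0.9490) = 162.74°.
So the initial bearing is 162.7°.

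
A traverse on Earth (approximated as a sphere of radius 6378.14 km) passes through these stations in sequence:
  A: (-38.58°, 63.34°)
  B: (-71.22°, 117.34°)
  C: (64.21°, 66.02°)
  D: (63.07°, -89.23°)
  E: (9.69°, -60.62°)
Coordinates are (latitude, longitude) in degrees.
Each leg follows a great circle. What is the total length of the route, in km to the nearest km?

32382 km

Leg A→B: central angle 0.7402 rad, distance 4721.1 km.
Leg B→C: central angle 2.4417 rad, distance 15573.6 km.
Leg C→D: central angle 0.8972 rad, distance 5722.4 km.
Leg D→E: central angle 0.9980 rad, distance 6365.3 km.
Total: 4721.1 + 15573.6 + 5722.4 + 6365.3 ≈ 32382 km.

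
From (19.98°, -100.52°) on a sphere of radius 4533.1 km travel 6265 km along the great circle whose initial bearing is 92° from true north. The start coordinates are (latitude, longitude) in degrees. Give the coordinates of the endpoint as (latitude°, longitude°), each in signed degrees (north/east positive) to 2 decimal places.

1.83°, -21.36°

Angular distance δ = d/R = 6265/4533.1 = 1.38206 rad; initial bearing θ = 1.6057 rad.
sin φ₂ = sin φ₁ cos δ + cos φ₁ sin δ cos θ = (0.3417)(0.1876) + (0.9398)(0.9822)(-0.0349) = 0.0319, so φ₂ = 1.83°.
Δλ = atan2(sin θ sin δ cos φ₁, cos δ − sin φ₁ sin φ₂) = atan2(0.9226, 0.1767) = 79.156°.
λ₂ = -100.520° + 79.156° = -21.36°.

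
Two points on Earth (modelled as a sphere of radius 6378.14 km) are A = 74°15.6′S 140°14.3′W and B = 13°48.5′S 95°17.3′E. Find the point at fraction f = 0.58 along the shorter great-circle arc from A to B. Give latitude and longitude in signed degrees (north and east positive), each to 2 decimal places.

The central angle between A and B is δ = 1.4901 rad.
With f = 0.58, the slerp weights are sin((1−f)δ)/sin δ = 0.5877 and sin(fδ)/sin δ = 0.7631.
Weighted sum of the unit vectors: (0.5877)·(-0.2085,-0.1735,-0.9625) + (0.7631)·(-0.0895,0.9670,-0.2387) = (-0.1909, 0.6359, -0.7478).
Converting back: φ = atan2(z, √(x²+y²)) = -48.40°, λ = atan2(y, x) = 106.71°.

-48.40°, 106.71°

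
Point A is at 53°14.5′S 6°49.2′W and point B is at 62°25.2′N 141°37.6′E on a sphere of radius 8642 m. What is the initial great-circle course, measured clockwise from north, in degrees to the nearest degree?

With φ₁ = -0.9292, φ₂ = 1.0894, Δλ = 2.5909 rad, the forward-azimuth formula gives
θ = atan2( sin Δλ cos φ₂ , cos φ₁ sin φ₂ − sin φ₁ cos φ₂ cos Δλ ) = atan2(0.2423, 0.2143) = 48.50°.
So the initial bearing is 49°.

49°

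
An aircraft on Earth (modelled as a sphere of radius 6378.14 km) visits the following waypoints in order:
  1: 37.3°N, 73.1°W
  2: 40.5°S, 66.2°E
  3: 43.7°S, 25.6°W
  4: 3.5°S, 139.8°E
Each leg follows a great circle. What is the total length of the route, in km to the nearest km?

Leg 1→2: central angle 2.5909 rad, distance 16524.9 km.
Leg 2→3: central angle 1.1247 rad, distance 7173.7 km.
Leg 3→4: central angle 2.2865 rad, distance 14583.5 km.
Total: 16524.9 + 7173.7 + 14583.5 ≈ 38282 km.

38282 km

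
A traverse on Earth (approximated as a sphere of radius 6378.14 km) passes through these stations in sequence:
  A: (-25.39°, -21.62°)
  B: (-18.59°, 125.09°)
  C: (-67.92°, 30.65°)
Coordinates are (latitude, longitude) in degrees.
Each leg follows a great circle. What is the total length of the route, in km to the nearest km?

Leg A→B: central angle 2.1884 rad, distance 13957.8 km.
Leg B→C: central angle 1.2997 rad, distance 8289.4 km.
Total: 13957.8 + 8289.4 ≈ 22247 km.

22247 km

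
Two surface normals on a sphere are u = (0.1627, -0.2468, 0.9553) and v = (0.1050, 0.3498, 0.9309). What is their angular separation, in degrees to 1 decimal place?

34.9°

u·v = 0.8200; |u| = 1.0000, |v| = 1.0000.
cos θ = (u·v)/(|u||v|) = 0.8201, so θ = 34.9°.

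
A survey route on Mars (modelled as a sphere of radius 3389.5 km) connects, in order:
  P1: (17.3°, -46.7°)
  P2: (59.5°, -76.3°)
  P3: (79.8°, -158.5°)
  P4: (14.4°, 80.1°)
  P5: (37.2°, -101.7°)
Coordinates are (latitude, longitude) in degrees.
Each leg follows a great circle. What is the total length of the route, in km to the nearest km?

Leg P1→P2: central angle 0.8263 rad, distance 2800.9 km.
Leg P2→P3: central angle 0.5351 rad, distance 1813.8 km.
Leg P3→P4: central angle 1.4148 rad, distance 4795.4 km.
Leg P4→P5: central angle 2.2405 rad, distance 7594.2 km.
Total: 2800.9 + 1813.8 + 4795.4 + 7594.2 ≈ 17004 km.

17004 km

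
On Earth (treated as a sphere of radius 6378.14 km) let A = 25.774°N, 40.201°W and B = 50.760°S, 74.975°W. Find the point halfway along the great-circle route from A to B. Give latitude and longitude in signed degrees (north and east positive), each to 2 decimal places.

-13.05°, -54.46°

The central angle between A and B is δ = 1.4393 rad.
With f = 0.5, the slerp weights are sin((1−f)δ)/sin δ = 0.6649 and sin(fδ)/sin δ = 0.6649.
Weighted sum of the unit vectors: (0.6649)·(0.6878,-0.5813,0.4348) + (0.6649)·(0.1640,-0.6109,-0.7745) = (0.5663, -0.7926, -0.2258).
Converting back: φ = atan2(z, √(x²+y²)) = -13.05°, λ = atan2(y, x) = -54.46°.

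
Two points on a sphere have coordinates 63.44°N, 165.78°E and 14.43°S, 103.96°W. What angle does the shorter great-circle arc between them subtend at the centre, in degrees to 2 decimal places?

In radians: φ₁ = 1.1072, φ₂ = -0.2519, Δλ = 90.260° = 1.5753 rad.
Haversine: a = sin²(Δφ/2) + cos φ₁ cos φ₂ sin²(Δλ/2) = 0.3949 + (0.4471)(0.9685)(0.5023) = 0.61243.
Central angle c = 2·arcsin(√a) = 1.79760 rad.
So the angular separation is 102.99°.

102.99°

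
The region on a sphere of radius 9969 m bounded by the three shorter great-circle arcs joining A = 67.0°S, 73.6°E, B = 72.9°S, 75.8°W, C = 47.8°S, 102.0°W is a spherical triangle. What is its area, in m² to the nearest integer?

Side lengths (central angles): a = 0.4837, b = 1.1371, c = 0.6747 rad; semiperimeter s = 1.1477.
By l'Huilier's theorem, tan(E/4) = √[tan(s/2) tan((s−a)/2) tan((s−b)/2) tan((s−c)/2)], giving spherical excess E = 0.0676 rad.
Area = E·R² = 0.0676 × (9969)² ≈ 6717489 m².

6717489 m²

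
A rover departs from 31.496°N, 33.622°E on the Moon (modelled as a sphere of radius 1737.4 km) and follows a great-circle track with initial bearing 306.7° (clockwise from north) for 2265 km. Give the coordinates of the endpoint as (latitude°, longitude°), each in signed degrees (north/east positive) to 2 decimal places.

39.01°, -62.00°

Angular distance δ = d/R = 2265/1737.4 = 1.30367 rad; initial bearing θ = 5.3529 rad.
sin φ₂ = sin φ₁ cos δ + cos φ₁ sin δ cos θ = (0.5224)(0.2640) + (0.8527)(0.9645)(0.5976) = 0.6294, so φ₂ = 39.01°.
Δλ = atan2(sin θ sin δ cos φ₁, cos δ − sin φ₁ sin φ₂) = atan2(-0.6594, -0.0649) = -95.618°.
λ₂ = 33.622° − 95.618° = -62.00°.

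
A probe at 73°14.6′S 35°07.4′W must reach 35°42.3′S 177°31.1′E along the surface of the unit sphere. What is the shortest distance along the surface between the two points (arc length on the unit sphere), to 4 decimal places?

Let φ₁ = -1.2783 rad, φ₂ = -0.6232 rad, and Δλ = -2.5719 rad.
cos c = sin φ₁ sin φ₂ + cos φ₁ cos φ₂ cos Δλ = (-0.9575)(-0.5836) + (0.2883)(0.8120)(-0.8421) = 0.36169,
so c = arccos(0.36169) = 1.20071 rad.
On the unit sphere the arc length equals the central angle: 1.2007.

1.2007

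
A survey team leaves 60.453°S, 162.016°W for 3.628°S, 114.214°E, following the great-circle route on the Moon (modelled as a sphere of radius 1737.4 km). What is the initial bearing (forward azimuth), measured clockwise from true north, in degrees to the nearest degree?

274°

With φ₁ = -1.0551, φ₂ = -0.0633, Δλ = -1.4621 rad, the forward-azimuth formula gives
θ = atan2( sin Δλ cos φ₂ , cos φ₁ sin φ₂ − sin φ₁ cos φ₂ cos Δλ ) = atan2(-0.9921, 0.0630) = -86.37°.
Adding 360° brings this into [0°, 360°): 274°.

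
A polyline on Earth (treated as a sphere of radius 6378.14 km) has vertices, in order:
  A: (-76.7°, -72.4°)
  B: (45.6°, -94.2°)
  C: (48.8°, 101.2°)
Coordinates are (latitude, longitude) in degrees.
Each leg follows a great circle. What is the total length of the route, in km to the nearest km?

23125 km

Leg A→B: central angle 2.1482 rad, distance 13701.6 km.
Leg B→C: central angle 1.4774 rad, distance 9423.0 km.
Total: 13701.6 + 9423.0 ≈ 23125 km.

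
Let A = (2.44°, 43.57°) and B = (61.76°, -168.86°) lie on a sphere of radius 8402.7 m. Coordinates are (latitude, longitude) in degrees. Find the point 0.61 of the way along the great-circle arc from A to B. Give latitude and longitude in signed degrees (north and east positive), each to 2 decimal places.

The central angle between A and B is δ = 1.9407 rad.
With f = 0.61, the slerp weights are sin((1−f)δ)/sin δ = 0.7365 and sin(fδ)/sin δ = 0.9932.
Weighted sum of the unit vectors: (0.7365)·(0.7239,0.6886,0.0426) + (0.9932)·(-0.4643,-0.0914,0.8810) = (0.0720, 0.4163, 0.9064).
Converting back: φ = atan2(z, √(x²+y²)) = 65.01°, λ = atan2(y, x) = 80.19°.

65.01°, 80.19°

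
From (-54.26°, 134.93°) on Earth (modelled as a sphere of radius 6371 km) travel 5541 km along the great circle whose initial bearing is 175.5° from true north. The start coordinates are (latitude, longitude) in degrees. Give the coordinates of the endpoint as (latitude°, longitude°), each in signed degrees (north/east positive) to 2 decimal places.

-75.59°, -59.01°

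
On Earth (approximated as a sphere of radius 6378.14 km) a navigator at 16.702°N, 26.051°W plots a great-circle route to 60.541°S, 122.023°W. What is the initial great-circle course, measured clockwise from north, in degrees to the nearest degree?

Δλ = -95.972° = -1.6750 rad.
y = sin Δλ · cos φ₂ = (-0.9946)(0.4918) = -0.4891
x = cos φ₁ sin φ₂ − sin φ₁ cos φ₂ cos Δλ = (0.9578)(-0.8707) − (0.2874)(0.4918)(-0.1040) = -0.8193
θ = atan2(y, x) = -149.16°; adding 360° gives 211°.

211°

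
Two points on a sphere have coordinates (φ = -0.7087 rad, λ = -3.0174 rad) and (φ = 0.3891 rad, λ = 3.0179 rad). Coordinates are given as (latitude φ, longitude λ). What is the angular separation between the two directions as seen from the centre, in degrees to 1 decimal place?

Let φ₁ = -0.7087 rad, φ₂ = 0.3891 rad, and Δλ = -0.2479 rad.
cos c = sin φ₁ sin φ₂ + cos φ₁ cos φ₂ cos Δλ = (-0.6508)(0.3794) + (0.7592)(0.9253)(0.9694) = 0.43408,
so c = arccos(0.43408) = 1.12178 rad.
So the angular separation is 64.3°.

64.3°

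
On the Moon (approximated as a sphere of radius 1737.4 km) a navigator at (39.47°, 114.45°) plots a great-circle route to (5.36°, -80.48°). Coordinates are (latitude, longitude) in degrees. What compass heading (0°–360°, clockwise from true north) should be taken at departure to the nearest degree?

21°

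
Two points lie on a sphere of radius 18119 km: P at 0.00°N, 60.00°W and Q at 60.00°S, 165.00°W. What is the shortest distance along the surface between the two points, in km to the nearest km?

30813 km

With latitudes φ₁ = 0.000°, φ₂ = -60.000° and longitude difference Δλ = -105.000°:
cos c = sin φ₁ sin φ₂ + cos φ₁ cos φ₂ cos Δλ = (0.0000)(-0.8660) + (1.0000)(0.5000)(-0.2588) = -0.12941,
so c = arccos(-0.12941) = 1.70057 rad.
Distance = R·c = 18119 × 1.7006 ≈ 30813 km.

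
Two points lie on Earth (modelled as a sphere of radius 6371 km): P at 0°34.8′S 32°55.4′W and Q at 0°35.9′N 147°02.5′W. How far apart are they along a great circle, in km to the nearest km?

Let φ₁ = -0.0101 rad, φ₂ = 0.0104 rad, and Δλ = -1.9917 rad.
Haversine: a = sin²(Δφ/2) + cos φ₁ cos φ₂ sin²(Δλ/2) = 0.0001 + (0.9999)(0.9999)(0.7043) = 0.70434.
Central angle c = 2·arcsin(√a) = 1.99181 rad.
Distance = R·c = 6371 × 1.9918 ≈ 12690 km.

12690 km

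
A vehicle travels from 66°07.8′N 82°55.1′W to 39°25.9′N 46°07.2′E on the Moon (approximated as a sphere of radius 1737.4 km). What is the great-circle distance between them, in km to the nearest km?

2044 km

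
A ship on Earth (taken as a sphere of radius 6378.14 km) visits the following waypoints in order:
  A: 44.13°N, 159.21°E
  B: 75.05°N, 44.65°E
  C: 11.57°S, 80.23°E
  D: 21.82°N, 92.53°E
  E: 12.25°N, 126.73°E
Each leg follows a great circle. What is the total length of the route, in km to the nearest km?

Leg A→B: central angle 0.9326 rad, distance 5948.2 km.
Leg B→C: central angle 1.5590 rad, distance 9943.7 km.
Leg C→D: central angle 0.6197 rad, distance 3952.4 km.
Leg D→E: central angle 0.5931 rad, distance 3782.9 km.
Total: 5948.2 + 9943.7 + 3952.4 + 3782.9 ≈ 23627 km.

23627 km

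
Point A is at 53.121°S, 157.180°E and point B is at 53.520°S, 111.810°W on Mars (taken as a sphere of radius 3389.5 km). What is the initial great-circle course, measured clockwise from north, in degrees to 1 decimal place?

129.6°

With φ₁ = -0.9271, φ₂ = -0.9341, Δλ = 1.5884 rad, the forward-azimuth formula gives
θ = atan2( sin Δλ cos φ₂ , cos φ₁ sin φ₂ − sin φ₁ cos φ₂ cos Δλ ) = atan2(0.5944, -0.4909) = 129.55°.
So the initial bearing is 129.6°.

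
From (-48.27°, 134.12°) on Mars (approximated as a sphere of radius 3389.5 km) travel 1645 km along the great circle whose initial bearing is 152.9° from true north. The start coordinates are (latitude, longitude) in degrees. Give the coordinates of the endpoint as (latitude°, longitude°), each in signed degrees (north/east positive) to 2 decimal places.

Angular distance δ = d/R = 1645/3389.5 = 0.48532 rad; initial bearing θ = 2.6686 rad.
sin φ₂ = sin φ₁ cos δ + cos φ₁ sin δ cos θ = (-0.7463)(0.8845) + (0.6656)(0.4665)(-0.8902) = -0.9365, so φ₂ = -69.48°.
Δλ = atan2(sin θ sin δ cos φ₁, cos δ − sin φ₁ sin φ₂) = atan2(0.1415, 0.1856) = 37.312°.
λ₂ = 134.120° + 37.312° = 171.43°.

-69.48°, 171.43°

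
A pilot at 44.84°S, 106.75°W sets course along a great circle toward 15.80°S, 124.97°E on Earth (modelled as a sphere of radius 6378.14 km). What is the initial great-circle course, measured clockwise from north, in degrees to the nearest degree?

231°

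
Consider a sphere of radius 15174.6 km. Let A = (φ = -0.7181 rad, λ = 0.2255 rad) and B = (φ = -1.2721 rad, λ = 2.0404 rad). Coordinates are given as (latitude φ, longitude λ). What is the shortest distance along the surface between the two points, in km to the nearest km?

14535 km

In radians: φ₁ = -0.7181, φ₂ = -1.2721, Δλ = 103.986° = 1.8149 rad.
Haversine: a = sin²(Δφ/2) + cos φ₁ cos φ₂ sin²(Δλ/2) = 0.0748 + (0.7531)(0.2943)(0.6208) = 0.21237.
Central angle c = 2·arcsin(√a) = 0.95787 rad.
Distance = R·c = 15174.6 × 0.9579 ≈ 14535 km.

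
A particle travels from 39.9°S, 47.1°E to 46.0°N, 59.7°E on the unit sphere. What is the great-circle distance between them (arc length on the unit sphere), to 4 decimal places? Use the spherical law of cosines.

1.5121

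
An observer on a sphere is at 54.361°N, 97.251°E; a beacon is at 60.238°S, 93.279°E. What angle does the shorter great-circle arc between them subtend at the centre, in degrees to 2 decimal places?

In radians: φ₁ = 0.9488, φ₂ = -1.0514, Δλ = -3.972° = -0.0693 rad.
Haversine: a = sin²(Δφ/2) + cos φ₁ cos φ₂ sin²(Δλ/2) = 0.7081 + (0.5827)(0.4964)(0.0012) = 0.70848.
Central angle c = 2·arcsin(√a) = 2.00089 rad.
So the angular separation is 114.64°.

114.64°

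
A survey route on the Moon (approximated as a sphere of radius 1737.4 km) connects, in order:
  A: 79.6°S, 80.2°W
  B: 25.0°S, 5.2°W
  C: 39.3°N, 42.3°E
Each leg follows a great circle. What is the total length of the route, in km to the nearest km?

4271 km

Leg A→B: central angle 1.0950 rad, distance 1902.5 km.
Leg B→C: central angle 1.3632 rad, distance 2368.4 km.
Total: 1902.5 + 2368.4 ≈ 4271 km.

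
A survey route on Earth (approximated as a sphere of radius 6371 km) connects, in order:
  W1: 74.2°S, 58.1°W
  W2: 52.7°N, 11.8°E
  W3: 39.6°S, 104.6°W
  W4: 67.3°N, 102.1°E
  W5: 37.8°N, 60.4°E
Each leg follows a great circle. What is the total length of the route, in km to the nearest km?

50803 km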